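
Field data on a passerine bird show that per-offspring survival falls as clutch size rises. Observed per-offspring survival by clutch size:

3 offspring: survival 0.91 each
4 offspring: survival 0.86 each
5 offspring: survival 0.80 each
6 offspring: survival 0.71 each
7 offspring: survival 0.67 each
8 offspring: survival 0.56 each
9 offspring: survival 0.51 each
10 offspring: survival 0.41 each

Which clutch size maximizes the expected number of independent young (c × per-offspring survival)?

7

Expected independent young = c × s(c):
  c=3: 3 × 0.91 = 2.730
  c=4: 4 × 0.86 = 3.440
  c=5: 5 × 0.80 = 4.000
  c=6: 6 × 0.71 = 4.260
  c=7: 7 × 0.67 = 4.690
  c=8: 8 × 0.56 = 4.480
  c=9: 9 × 0.51 = 4.590
  c=10: 10 × 0.41 = 4.100
Maximum at c = 7 (4.690 independent young).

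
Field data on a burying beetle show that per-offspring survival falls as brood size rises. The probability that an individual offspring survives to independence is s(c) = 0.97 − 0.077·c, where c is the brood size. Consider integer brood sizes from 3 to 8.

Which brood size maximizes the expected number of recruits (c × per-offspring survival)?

Expected recruits = c × s(c):
  c=3: 3 × 0.739 = 2.217
  c=4: 4 × 0.662 = 2.648
  c=5: 5 × 0.585 = 2.925
  c=6: 6 × 0.508 = 3.048
  c=7: 7 × 0.431 = 3.017
  c=8: 8 × 0.354 = 2.832
Maximum at c = 6 (3.048 recruits).

6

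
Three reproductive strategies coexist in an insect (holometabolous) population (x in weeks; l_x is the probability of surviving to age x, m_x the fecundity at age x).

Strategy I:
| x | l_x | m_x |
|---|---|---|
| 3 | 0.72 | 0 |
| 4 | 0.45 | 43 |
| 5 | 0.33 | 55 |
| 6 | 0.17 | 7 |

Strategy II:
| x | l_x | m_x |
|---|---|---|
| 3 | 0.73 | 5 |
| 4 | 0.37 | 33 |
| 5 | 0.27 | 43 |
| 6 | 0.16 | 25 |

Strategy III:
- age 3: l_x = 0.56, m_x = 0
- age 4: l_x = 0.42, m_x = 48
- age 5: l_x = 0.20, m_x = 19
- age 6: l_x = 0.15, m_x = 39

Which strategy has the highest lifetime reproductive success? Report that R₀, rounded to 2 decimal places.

Strategy I: R₀ = 0.72×0 + 0.45×43 + 0.33×55 + 0.17×7 = 38.6900
Strategy II: R₀ = 0.73×5 + 0.37×33 + 0.27×43 + 0.16×25 = 31.4700
Strategy III: R₀ = 0.56×0 + 0.42×48 + 0.20×19 + 0.15×39 = 29.8100
Highest R₀: strategy I with 38.6900.

38.69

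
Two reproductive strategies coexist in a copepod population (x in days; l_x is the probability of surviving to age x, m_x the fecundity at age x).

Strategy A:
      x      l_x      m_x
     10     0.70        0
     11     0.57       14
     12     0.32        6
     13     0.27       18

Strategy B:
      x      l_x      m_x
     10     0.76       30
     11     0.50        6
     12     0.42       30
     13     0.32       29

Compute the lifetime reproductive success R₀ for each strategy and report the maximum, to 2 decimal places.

47.68

Strategy A: R₀ = 0.70×0 + 0.57×14 + 0.32×6 + 0.27×18 = 14.7600
Strategy B: R₀ = 0.76×30 + 0.50×6 + 0.42×30 + 0.32×29 = 47.6800
Highest R₀: strategy B with 47.6800.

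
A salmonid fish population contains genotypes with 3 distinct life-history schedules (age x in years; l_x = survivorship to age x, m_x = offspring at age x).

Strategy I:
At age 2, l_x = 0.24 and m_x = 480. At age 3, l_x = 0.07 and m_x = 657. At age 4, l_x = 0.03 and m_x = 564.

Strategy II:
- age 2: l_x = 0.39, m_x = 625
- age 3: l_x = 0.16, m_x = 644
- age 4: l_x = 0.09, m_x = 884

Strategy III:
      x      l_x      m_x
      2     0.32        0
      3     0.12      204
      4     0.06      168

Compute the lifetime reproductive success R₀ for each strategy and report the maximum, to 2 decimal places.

Strategy I: R₀ = 0.24×480 + 0.07×657 + 0.03×564 = 178.1100
Strategy II: R₀ = 0.39×625 + 0.16×644 + 0.09×884 = 426.3500
Strategy III: R₀ = 0.32×0 + 0.12×204 + 0.06×168 = 34.5600
Highest R₀: strategy II with 426.3500.

426.35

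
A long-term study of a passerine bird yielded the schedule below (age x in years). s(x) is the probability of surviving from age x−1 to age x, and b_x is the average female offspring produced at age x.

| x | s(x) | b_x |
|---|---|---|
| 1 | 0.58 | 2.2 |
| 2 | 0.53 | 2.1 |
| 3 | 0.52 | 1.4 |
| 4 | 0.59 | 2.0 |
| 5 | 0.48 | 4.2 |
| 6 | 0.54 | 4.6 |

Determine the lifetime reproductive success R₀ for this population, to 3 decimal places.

Survivorship from birth: l_x = s_1·s_2·…·s_x.
  l_1 = 0.58000
  l_2 = 0.30740
  l_3 = 0.15985
  l_4 = 0.09431
  l_5 = 0.04527
  l_6 = 0.02445
R₀ = Σ l_x b_x:
  age 1: 0.58000 × 2.2 = 1.2760
  age 2: 0.30740 × 2.1 = 0.6455
  age 3: 0.15985 × 1.4 = 0.2238
  age 4: 0.09431 × 2.0 = 0.1886
  age 5: 0.04527 × 4.2 = 0.1901
  age 6: 0.02445 × 4.6 = 0.1125
R₀ = 1.2760 + 0.6455 + 0.2238 + 0.1886 + 0.1901 + 0.1125 = 2.6366

2.637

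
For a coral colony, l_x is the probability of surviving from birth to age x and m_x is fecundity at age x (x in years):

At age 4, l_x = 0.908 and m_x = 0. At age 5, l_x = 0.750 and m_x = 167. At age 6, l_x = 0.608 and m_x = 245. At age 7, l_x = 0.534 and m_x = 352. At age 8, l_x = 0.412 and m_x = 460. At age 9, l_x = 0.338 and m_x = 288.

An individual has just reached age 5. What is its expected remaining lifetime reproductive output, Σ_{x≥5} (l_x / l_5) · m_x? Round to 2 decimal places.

998.72

l_5 = 0.750. Conditional survival from age 5 to x is l_x / l_5.
  x=5: (0.750/0.750) × 167 = 167.0000
  x=6: (0.608/0.750) × 245 = 198.6133
  x=7: (0.534/0.750) × 352 = 250.6240
  x=8: (0.412/0.750) × 460 = 252.6933
  x=9: (0.338/0.750) × 288 = 129.7920
Sum = 167.0000 + 198.6133 + 250.6240 + 252.6933 + 129.7920 = 998.7227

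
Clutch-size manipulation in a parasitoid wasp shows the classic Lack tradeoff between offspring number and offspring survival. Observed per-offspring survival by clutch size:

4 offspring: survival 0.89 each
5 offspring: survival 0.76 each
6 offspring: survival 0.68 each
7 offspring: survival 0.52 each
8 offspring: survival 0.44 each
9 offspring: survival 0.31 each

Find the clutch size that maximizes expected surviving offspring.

Expected surviving offspring = c × s(c):
  c=4: 4 × 0.89 = 3.560
  c=5: 5 × 0.76 = 3.800
  c=6: 6 × 0.68 = 4.080
  c=7: 7 × 0.52 = 3.640
  c=8: 8 × 0.44 = 3.520
  c=9: 9 × 0.31 = 2.790
Maximum at c = 6 (4.080 surviving offspring).

6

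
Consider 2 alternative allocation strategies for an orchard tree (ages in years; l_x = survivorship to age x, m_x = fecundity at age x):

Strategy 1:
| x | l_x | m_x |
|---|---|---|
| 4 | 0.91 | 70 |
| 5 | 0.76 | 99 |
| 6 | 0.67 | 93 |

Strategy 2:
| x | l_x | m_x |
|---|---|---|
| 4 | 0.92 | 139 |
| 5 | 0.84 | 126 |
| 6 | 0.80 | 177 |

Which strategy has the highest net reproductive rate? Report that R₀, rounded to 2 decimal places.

375.32

Strategy 1: R₀ = 0.91×70 + 0.76×99 + 0.67×93 = 201.2500
Strategy 2: R₀ = 0.92×139 + 0.84×126 + 0.80×177 = 375.3200
Highest R₀: strategy 2 with 375.3200.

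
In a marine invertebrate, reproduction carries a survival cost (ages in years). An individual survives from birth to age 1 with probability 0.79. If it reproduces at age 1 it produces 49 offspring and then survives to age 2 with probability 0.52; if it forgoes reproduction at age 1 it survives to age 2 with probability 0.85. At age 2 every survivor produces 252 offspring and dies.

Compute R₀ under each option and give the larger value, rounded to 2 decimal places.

breed at age 1: R₀ = 0.79 × (49 + 0.52 × 252) = 0.79 × 180.0400 = 142.2316
delay to age 2: R₀ = 0.79 × (0.85 × 252) = 0.79 × 214.2000 = 169.2180
Higher: delay to age 2 (169.2180).

169.22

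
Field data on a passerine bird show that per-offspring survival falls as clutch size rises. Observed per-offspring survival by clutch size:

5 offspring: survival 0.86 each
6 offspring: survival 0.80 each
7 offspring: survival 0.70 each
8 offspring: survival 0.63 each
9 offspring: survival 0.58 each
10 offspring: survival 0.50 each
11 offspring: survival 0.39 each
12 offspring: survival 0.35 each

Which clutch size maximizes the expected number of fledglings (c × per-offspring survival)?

9

Expected fledglings = c × s(c):
  c=5: 5 × 0.86 = 4.300
  c=6: 6 × 0.80 = 4.800
  c=7: 7 × 0.70 = 4.900
  c=8: 8 × 0.63 = 5.040
  c=9: 9 × 0.58 = 5.220
  c=10: 10 × 0.50 = 5.000
  c=11: 11 × 0.39 = 4.290
  c=12: 12 × 0.35 = 4.200
Maximum at c = 9 (5.220 fledglings).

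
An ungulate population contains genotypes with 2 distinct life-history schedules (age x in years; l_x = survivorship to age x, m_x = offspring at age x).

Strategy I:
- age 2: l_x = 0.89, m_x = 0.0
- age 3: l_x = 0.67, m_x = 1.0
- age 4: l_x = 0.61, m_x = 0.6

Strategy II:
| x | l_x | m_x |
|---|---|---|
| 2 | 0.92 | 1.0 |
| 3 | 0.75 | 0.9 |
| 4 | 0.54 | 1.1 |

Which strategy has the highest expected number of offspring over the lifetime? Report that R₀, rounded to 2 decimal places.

Strategy I: R₀ = 0.89×0.0 + 0.67×1.0 + 0.61×0.6 = 1.0360
Strategy II: R₀ = 0.92×1.0 + 0.75×0.9 + 0.54×1.1 = 2.1890
Highest R₀: strategy II with 2.1890.

2.19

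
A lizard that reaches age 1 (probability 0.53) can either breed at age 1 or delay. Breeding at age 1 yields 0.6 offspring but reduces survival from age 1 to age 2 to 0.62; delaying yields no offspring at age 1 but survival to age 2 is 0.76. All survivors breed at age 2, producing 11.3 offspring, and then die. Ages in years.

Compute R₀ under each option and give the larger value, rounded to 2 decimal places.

4.55

breed at age 1: R₀ = 0.53 × (0.6 + 0.62 × 11.3) = 0.53 × 7.6060 = 4.0312
delay to age 2: R₀ = 0.53 × (0.76 × 11.3) = 0.53 × 8.5880 = 4.5516
Higher: delay to age 2 (4.5516).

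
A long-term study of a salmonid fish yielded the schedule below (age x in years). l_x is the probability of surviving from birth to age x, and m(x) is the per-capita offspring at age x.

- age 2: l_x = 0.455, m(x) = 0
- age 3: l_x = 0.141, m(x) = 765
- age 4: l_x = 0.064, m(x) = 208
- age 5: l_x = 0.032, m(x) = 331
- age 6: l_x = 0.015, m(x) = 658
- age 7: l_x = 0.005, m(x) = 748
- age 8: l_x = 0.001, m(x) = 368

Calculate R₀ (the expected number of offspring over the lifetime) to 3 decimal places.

R₀ = Σ l_x m(x):
  age 2: 0.455 × 0 = 0.0000
  age 3: 0.141 × 765 = 107.8650
  age 4: 0.064 × 208 = 13.3120
  age 5: 0.032 × 331 = 10.5920
  age 6: 0.015 × 658 = 9.8700
  age 7: 0.005 × 748 = 3.7400
  age 8: 0.001 × 368 = 0.3680
R₀ = 0.0000 + 107.8650 + 13.3120 + 10.5920 + 9.8700 + 3.7400 + 0.3680 = 145.7470

145.747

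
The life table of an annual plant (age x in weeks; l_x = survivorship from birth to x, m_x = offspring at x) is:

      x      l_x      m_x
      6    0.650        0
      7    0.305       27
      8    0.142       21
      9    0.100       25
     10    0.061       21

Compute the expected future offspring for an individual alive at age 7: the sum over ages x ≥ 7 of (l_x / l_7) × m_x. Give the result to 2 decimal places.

49.17

l_7 = 0.305. Conditional survival from age 7 to x is l_x / l_7.
  x=7: (0.305/0.305) × 27 = 27.0000
  x=8: (0.142/0.305) × 21 = 9.7770
  x=9: (0.100/0.305) × 25 = 8.1967
  x=10: (0.061/0.305) × 21 = 4.2000
Sum = 27.0000 + 9.7770 + 8.1967 + 4.2000 = 49.1738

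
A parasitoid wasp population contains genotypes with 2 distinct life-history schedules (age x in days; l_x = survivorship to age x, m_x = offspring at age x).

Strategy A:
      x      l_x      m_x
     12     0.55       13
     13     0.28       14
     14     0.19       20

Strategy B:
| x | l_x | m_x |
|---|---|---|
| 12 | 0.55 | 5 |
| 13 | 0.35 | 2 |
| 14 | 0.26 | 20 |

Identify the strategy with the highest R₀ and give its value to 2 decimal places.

Strategy A: R₀ = 0.55×13 + 0.28×14 + 0.19×20 = 14.8700
Strategy B: R₀ = 0.55×5 + 0.35×2 + 0.26×20 = 8.6500
Highest R₀: strategy A with 14.8700.

14.87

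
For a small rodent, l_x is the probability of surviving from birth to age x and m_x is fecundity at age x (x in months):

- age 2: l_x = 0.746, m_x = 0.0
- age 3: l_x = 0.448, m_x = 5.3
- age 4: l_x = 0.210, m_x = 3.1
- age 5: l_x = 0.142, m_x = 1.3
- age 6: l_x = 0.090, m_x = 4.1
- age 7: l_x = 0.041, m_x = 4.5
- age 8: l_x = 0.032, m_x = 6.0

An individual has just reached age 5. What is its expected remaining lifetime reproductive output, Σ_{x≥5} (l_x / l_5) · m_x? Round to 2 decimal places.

l_5 = 0.142. Conditional survival from age 5 to x is l_x / l_5.
  x=5: (0.142/0.142) × 1.3 = 1.3000
  x=6: (0.090/0.142) × 4.1 = 2.5986
  x=7: (0.041/0.142) × 4.5 = 1.2993
  x=8: (0.032/0.142) × 6.0 = 1.3521
Sum = 1.3000 + 2.5986 + 1.2993 + 1.3521 = 6.5500

6.55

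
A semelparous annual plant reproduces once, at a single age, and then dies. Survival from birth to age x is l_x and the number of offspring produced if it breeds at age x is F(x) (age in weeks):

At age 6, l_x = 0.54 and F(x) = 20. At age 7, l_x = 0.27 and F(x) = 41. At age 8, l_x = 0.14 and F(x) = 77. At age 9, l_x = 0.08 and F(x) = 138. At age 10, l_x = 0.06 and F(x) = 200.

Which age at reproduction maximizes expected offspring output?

10

Expected offspring if breeding at age x = l_x × F(x):
  age 6: 0.54 × 20 = 10.800
  age 7: 0.27 × 41 = 11.070
  age 8: 0.14 × 77 = 10.780
  age 9: 0.08 × 138 = 11.040
  age 10: 0.06 × 200 = 12.000
Maximum at age 10 (12.000).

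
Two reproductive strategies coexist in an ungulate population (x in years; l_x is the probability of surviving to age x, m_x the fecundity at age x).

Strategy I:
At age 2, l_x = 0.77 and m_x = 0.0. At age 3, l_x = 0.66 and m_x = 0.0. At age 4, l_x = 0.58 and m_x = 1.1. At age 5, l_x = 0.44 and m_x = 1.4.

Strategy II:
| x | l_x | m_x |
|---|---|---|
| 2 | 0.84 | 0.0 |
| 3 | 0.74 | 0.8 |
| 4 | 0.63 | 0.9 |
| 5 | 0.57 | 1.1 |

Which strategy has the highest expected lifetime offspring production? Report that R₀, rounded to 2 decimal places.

Strategy I: R₀ = 0.77×0.0 + 0.66×0.0 + 0.58×1.1 + 0.44×1.4 = 1.2540
Strategy II: R₀ = 0.84×0.0 + 0.74×0.8 + 0.63×0.9 + 0.57×1.1 = 1.7860
Highest R₀: strategy II with 1.7860.

1.79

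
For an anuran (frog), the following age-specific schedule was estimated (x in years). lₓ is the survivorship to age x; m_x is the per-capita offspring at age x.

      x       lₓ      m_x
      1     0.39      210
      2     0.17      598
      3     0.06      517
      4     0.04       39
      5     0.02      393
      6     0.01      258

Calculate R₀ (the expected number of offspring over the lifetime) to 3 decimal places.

R₀ = Σ lₓ m_x:
  age 1: 0.39 × 210 = 81.9000
  age 2: 0.17 × 598 = 101.6600
  age 3: 0.06 × 517 = 31.0200
  age 4: 0.04 × 39 = 1.5600
  age 5: 0.02 × 393 = 7.8600
  age 6: 0.01 × 258 = 2.5800
R₀ = 81.9000 + 101.6600 + 31.0200 + 1.5600 + 7.8600 + 2.5800 = 226.5800

226.580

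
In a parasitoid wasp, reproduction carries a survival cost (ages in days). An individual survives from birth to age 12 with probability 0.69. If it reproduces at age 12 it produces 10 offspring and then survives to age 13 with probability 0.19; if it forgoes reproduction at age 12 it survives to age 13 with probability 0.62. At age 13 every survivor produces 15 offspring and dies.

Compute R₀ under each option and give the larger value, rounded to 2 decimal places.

breed at age 12: R₀ = 0.69 × (10 + 0.19 × 15) = 0.69 × 12.8500 = 8.8665
delay to age 13: R₀ = 0.69 × (0.62 × 15) = 0.69 × 9.3000 = 6.4170
Higher: breed at age 12 (8.8665).

8.87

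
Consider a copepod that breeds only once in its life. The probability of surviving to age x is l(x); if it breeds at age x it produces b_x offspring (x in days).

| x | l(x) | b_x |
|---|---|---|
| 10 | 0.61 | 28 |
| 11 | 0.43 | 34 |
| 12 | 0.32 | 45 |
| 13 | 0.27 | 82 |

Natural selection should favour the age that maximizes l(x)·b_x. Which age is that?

13

Expected offspring if breeding at age x = l(x) × b_x:
  age 10: 0.61 × 28 = 17.080
  age 11: 0.43 × 34 = 14.620
  age 12: 0.32 × 45 = 14.400
  age 13: 0.27 × 82 = 22.140
Maximum at age 13 (22.140).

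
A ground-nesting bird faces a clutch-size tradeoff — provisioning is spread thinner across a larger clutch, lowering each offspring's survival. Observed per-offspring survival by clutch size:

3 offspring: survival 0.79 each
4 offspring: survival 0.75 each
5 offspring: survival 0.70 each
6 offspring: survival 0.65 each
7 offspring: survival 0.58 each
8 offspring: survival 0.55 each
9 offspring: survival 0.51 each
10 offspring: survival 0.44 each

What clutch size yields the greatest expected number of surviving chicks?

Expected surviving chicks = c × s(c):
  c=3: 3 × 0.79 = 2.370
  c=4: 4 × 0.75 = 3.000
  c=5: 5 × 0.70 = 3.500
  c=6: 6 × 0.65 = 3.900
  c=7: 7 × 0.58 = 4.060
  c=8: 8 × 0.55 = 4.400
  c=9: 9 × 0.51 = 4.590
  c=10: 10 × 0.44 = 4.400
Maximum at c = 9 (4.590 surviving chicks).

9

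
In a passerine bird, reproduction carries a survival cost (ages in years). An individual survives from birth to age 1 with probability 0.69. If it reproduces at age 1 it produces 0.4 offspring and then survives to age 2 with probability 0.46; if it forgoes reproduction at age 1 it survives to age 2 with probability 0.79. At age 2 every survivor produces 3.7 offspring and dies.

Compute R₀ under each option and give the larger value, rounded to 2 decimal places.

2.02

breed at age 1: R₀ = 0.69 × (0.4 + 0.46 × 3.7) = 0.69 × 2.1020 = 1.4504
delay to age 2: R₀ = 0.69 × (0.79 × 3.7) = 0.69 × 2.9230 = 2.0169
Higher: delay to age 2 (2.0169).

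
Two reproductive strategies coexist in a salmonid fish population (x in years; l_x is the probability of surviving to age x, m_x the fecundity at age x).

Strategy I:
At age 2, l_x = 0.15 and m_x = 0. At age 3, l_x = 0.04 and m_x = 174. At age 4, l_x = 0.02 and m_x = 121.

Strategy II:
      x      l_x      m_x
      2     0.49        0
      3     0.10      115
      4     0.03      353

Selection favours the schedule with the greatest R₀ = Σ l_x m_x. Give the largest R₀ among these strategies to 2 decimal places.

22.09

Strategy I: R₀ = 0.15×0 + 0.04×174 + 0.02×121 = 9.3800
Strategy II: R₀ = 0.49×0 + 0.10×115 + 0.03×353 = 22.0900
Highest R₀: strategy II with 22.0900.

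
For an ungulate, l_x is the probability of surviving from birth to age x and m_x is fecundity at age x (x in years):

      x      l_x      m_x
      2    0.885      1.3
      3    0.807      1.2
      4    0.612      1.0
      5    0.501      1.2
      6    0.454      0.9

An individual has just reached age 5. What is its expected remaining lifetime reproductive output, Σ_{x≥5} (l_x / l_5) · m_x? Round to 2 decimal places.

2.02

l_5 = 0.501. Conditional survival from age 5 to x is l_x / l_5.
  x=5: (0.501/0.501) × 1.2 = 1.2000
  x=6: (0.454/0.501) × 0.9 = 0.8156
Sum = 1.2000 + 0.8156 = 2.0156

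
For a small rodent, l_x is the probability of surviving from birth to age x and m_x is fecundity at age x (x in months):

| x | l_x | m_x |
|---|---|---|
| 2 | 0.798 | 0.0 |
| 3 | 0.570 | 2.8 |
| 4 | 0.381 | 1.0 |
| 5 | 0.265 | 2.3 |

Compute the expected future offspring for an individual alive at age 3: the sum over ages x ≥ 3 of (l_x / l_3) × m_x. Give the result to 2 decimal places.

4.54

l_3 = 0.570. Conditional survival from age 3 to x is l_x / l_3.
  x=3: (0.570/0.570) × 2.8 = 2.8000
  x=4: (0.381/0.570) × 1.0 = 0.6684
  x=5: (0.265/0.570) × 2.3 = 1.0693
Sum = 2.8000 + 0.6684 + 1.0693 = 4.5377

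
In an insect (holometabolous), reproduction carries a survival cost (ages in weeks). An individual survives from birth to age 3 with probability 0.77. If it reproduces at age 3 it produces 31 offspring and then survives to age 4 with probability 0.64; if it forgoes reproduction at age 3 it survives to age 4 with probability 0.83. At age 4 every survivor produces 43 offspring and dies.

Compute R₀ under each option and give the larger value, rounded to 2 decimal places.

45.06

breed at age 3: R₀ = 0.77 × (31 + 0.64 × 43) = 0.77 × 58.5200 = 45.0604
delay to age 4: R₀ = 0.77 × (0.83 × 43) = 0.77 × 35.6900 = 27.4813
Higher: breed at age 3 (45.0604).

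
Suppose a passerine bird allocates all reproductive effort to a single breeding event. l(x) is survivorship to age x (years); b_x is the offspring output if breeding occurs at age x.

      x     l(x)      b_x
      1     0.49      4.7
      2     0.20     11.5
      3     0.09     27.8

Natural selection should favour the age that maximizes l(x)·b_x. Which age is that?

3

Expected offspring if breeding at age x = l(x) × b_x:
  age 1: 0.49 × 4.7 = 2.303
  age 2: 0.20 × 11.5 = 2.300
  age 3: 0.09 × 27.8 = 2.502
Maximum at age 3 (2.502).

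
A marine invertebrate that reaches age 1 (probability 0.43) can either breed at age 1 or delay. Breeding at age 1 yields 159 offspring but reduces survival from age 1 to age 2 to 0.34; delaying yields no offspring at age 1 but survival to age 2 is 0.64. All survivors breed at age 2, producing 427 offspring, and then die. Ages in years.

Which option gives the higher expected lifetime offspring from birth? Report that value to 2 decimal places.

130.80

breed at age 1: R₀ = 0.43 × (159 + 0.34 × 427) = 0.43 × 304.1800 = 130.7974
delay to age 2: R₀ = 0.43 × (0.64 × 427) = 0.43 × 273.2800 = 117.5104
Higher: breed at age 1 (130.7974).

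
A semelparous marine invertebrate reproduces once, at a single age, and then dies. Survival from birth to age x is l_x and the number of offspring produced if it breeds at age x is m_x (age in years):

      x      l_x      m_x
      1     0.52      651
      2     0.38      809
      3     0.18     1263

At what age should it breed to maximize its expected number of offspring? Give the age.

1

Expected offspring if breeding at age x = l_x × m_x:
  age 1: 0.52 × 651 = 338.520
  age 2: 0.38 × 809 = 307.420
  age 3: 0.18 × 1263 = 227.340
Maximum at age 1 (338.520).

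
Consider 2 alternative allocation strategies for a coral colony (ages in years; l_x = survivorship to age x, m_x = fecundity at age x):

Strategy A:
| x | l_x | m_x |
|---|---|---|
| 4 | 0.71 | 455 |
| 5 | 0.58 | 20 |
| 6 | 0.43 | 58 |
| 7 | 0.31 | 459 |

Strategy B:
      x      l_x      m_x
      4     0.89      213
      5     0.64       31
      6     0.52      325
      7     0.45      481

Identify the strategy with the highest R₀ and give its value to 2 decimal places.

594.86

Strategy A: R₀ = 0.71×455 + 0.58×20 + 0.43×58 + 0.31×459 = 501.8800
Strategy B: R₀ = 0.89×213 + 0.64×31 + 0.52×325 + 0.45×481 = 594.8600
Highest R₀: strategy B with 594.8600.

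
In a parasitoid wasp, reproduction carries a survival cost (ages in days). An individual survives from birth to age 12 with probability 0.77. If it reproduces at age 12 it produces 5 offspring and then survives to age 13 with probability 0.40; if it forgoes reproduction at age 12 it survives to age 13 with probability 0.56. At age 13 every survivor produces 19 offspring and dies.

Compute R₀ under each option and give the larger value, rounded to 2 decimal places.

9.70

breed at age 12: R₀ = 0.77 × (5 + 0.40 × 19) = 0.77 × 12.6000 = 9.7020
delay to age 13: R₀ = 0.77 × (0.56 × 19) = 0.77 × 10.6400 = 8.1928
Higher: breed at age 12 (9.7020).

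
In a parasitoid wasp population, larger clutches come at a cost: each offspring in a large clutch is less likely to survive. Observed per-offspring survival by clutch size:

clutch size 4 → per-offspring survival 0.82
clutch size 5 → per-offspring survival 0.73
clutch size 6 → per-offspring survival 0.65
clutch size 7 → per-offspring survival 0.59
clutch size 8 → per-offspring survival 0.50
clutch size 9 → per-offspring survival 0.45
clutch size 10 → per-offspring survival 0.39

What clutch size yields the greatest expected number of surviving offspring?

Expected surviving offspring = c × s(c):
  c=4: 4 × 0.82 = 3.280
  c=5: 5 × 0.73 = 3.650
  c=6: 6 × 0.65 = 3.900
  c=7: 7 × 0.59 = 4.130
  c=8: 8 × 0.50 = 4.000
  c=9: 9 × 0.45 = 4.050
  c=10: 10 × 0.39 = 3.900
Maximum at c = 7 (4.130 surviving offspring).

7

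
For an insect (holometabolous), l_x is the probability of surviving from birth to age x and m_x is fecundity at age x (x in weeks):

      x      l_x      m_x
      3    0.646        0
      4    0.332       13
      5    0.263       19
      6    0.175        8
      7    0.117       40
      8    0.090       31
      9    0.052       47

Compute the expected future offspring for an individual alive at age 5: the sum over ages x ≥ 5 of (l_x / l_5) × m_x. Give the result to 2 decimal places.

62.02

l_5 = 0.263. Conditional survival from age 5 to x is l_x / l_5.
  x=5: (0.263/0.263) × 19 = 19.0000
  x=6: (0.175/0.263) × 8 = 5.3232
  x=7: (0.117/0.263) × 40 = 17.7947
  x=8: (0.090/0.263) × 31 = 10.6084
  x=9: (0.052/0.263) × 47 = 9.2928
Sum = 19.0000 + 5.3232 + 17.7947 + 10.6084 + 9.2928 = 62.0190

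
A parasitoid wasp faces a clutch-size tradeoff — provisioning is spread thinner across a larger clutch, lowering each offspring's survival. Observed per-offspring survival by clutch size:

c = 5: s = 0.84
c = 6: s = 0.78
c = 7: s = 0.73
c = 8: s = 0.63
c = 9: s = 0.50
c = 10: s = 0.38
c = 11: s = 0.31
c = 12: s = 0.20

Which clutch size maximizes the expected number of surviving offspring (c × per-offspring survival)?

Expected surviving offspring = c × s(c):
  c=5: 5 × 0.84 = 4.200
  c=6: 6 × 0.78 = 4.680
  c=7: 7 × 0.73 = 5.110
  c=8: 8 × 0.63 = 5.040
  c=9: 9 × 0.50 = 4.500
  c=10: 10 × 0.38 = 3.800
  c=11: 11 × 0.31 = 3.410
  c=12: 12 × 0.20 = 2.400
Maximum at c = 7 (5.110 surviving offspring).

7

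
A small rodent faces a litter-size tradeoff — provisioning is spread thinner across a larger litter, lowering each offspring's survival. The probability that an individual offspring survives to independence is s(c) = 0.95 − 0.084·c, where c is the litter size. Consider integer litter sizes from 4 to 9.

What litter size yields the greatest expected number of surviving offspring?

6

Expected surviving offspring = c × s(c):
  c=4: 4 × 0.614 = 2.456
  c=5: 5 × 0.530 = 2.650
  c=6: 6 × 0.446 = 2.676
  c=7: 7 × 0.362 = 2.534
  c=8: 8 × 0.278 = 2.224
  c=9: 9 × 0.194 = 1.746
Maximum at c = 6 (2.676 surviving offspring).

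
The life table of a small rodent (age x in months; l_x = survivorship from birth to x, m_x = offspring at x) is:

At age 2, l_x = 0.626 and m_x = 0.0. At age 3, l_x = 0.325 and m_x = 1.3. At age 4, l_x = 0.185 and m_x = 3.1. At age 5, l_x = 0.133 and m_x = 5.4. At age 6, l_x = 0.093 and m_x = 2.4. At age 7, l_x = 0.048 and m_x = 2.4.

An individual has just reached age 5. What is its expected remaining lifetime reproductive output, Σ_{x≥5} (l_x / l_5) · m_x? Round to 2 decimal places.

l_5 = 0.133. Conditional survival from age 5 to x is l_x / l_5.
  x=5: (0.133/0.133) × 5.4 = 5.4000
  x=6: (0.093/0.133) × 2.4 = 1.6782
  x=7: (0.048/0.133) × 2.4 = 0.8662
Sum = 5.4000 + 1.6782 + 0.8662 = 7.9444

7.94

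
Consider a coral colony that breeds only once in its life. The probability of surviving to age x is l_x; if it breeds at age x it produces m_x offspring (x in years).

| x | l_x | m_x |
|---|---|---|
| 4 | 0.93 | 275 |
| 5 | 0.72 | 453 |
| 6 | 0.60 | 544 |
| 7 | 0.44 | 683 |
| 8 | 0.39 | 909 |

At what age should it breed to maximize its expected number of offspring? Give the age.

Expected offspring if breeding at age x = l_x × m_x:
  age 4: 0.93 × 275 = 255.750
  age 5: 0.72 × 453 = 326.160
  age 6: 0.60 × 544 = 326.400
  age 7: 0.44 × 683 = 300.520
  age 8: 0.39 × 909 = 354.510
Maximum at age 8 (354.510).

8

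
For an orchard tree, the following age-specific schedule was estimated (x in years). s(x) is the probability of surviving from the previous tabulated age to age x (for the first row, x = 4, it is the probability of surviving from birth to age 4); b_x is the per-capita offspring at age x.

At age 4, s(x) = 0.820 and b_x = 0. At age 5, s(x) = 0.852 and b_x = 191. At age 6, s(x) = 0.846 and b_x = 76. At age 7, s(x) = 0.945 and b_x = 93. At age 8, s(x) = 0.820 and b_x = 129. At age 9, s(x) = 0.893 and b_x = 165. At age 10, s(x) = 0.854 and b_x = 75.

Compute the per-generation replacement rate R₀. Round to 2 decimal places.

Survivorship from birth: l_x = s_4·s_5·…·s_x.
  l_4 = 0.82000
  l_5 = 0.69864
  l_6 = 0.59105
  l_7 = 0.55854
  l_8 = 0.45800
  l_9 = 0.40900
  l_10 = 0.34928
R₀ = Σ l_x b_x:
  age 4: 0.82000 × 0 = 0.0000
  age 5: 0.69864 × 191 = 133.4402
  age 6: 0.59105 × 76 = 44.9198
  age 7: 0.55854 × 93 = 51.9442
  age 8: 0.45800 × 129 = 59.0820
  age 9: 0.40900 × 165 = 67.4850
  age 10: 0.34928 × 75 = 26.1960
R₀ = 0.0000 + 133.4402 + 44.9198 + 51.9442 + 59.0820 + 67.4850 + 26.1960 = 383.0673

383.07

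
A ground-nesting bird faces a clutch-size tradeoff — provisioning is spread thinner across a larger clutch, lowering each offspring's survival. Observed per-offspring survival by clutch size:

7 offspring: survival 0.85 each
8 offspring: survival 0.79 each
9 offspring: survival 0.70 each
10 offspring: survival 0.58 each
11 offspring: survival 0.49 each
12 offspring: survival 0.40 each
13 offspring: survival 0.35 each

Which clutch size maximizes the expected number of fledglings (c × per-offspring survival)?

8

Expected fledglings = c × s(c):
  c=7: 7 × 0.85 = 5.950
  c=8: 8 × 0.79 = 6.320
  c=9: 9 × 0.70 = 6.300
  c=10: 10 × 0.58 = 5.800
  c=11: 11 × 0.49 = 5.390
  c=12: 12 × 0.40 = 4.800
  c=13: 13 × 0.35 = 4.550
Maximum at c = 8 (6.320 fledglings).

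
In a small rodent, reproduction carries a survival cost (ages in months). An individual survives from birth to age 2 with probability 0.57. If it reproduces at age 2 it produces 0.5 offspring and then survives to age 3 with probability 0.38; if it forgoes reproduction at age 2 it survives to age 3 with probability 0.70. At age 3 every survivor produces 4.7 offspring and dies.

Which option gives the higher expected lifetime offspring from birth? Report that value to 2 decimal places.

breed at age 2: R₀ = 0.57 × (0.5 + 0.38 × 4.7) = 0.57 × 2.2860 = 1.3030
delay to age 3: R₀ = 0.57 × (0.70 × 4.7) = 0.57 × 3.2900 = 1.8753
Higher: delay to age 3 (1.8753).

1.88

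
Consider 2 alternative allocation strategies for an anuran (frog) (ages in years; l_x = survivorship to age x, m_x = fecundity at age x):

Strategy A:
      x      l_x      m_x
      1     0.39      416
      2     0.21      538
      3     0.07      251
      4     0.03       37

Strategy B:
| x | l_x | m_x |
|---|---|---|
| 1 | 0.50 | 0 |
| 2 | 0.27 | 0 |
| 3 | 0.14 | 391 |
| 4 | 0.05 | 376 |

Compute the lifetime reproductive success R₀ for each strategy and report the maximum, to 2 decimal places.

293.90

Strategy A: R₀ = 0.39×416 + 0.21×538 + 0.07×251 + 0.03×37 = 293.9000
Strategy B: R₀ = 0.50×0 + 0.27×0 + 0.14×391 + 0.05×376 = 73.5400
Highest R₀: strategy A with 293.9000.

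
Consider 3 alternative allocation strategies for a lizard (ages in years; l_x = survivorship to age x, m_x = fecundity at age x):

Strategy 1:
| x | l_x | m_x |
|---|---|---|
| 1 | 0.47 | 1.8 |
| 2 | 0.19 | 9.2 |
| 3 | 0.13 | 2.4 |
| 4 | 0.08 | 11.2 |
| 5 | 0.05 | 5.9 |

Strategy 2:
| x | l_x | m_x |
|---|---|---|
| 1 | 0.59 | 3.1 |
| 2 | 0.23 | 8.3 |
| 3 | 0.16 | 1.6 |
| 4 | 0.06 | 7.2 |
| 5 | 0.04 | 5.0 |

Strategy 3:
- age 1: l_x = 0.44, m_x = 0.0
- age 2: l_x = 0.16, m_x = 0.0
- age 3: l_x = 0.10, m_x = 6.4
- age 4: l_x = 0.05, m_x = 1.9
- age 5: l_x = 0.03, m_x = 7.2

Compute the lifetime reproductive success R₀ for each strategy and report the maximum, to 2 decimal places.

4.63

Strategy 1: R₀ = 0.47×1.8 + 0.19×9.2 + 0.13×2.4 + 0.08×11.2 + 0.05×5.9 = 4.0970
Strategy 2: R₀ = 0.59×3.1 + 0.23×8.3 + 0.16×1.6 + 0.06×7.2 + 0.04×5.0 = 4.6260
Strategy 3: R₀ = 0.44×0.0 + 0.16×0.0 + 0.10×6.4 + 0.05×1.9 + 0.03×7.2 = 0.9510
Highest R₀: strategy 2 with 4.6260.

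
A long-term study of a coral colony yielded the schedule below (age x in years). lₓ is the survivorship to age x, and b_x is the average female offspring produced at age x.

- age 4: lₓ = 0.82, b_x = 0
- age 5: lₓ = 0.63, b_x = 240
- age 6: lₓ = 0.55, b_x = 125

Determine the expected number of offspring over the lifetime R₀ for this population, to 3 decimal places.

R₀ = Σ lₓ b_x:
  age 4: 0.82 × 0 = 0.0000
  age 5: 0.63 × 240 = 151.2000
  age 6: 0.55 × 125 = 68.7500
R₀ = 0.0000 + 151.2000 + 68.7500 = 219.9500

219.950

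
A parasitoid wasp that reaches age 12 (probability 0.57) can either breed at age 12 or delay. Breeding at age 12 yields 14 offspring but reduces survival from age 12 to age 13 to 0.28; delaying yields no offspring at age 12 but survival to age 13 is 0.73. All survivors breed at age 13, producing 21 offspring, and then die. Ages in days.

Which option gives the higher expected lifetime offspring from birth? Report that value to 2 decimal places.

11.33

breed at age 12: R₀ = 0.57 × (14 + 0.28 × 21) = 0.57 × 19.8800 = 11.3316
delay to age 13: R₀ = 0.57 × (0.73 × 21) = 0.57 × 15.3300 = 8.7381
Higher: breed at age 12 (11.3316).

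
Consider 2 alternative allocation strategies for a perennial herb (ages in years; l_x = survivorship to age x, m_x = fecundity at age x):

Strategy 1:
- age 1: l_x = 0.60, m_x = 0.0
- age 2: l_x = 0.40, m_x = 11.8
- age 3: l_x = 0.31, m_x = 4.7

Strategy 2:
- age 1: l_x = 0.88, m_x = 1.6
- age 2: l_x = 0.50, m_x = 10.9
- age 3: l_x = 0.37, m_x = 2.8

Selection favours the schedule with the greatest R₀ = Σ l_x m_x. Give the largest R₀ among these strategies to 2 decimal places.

Strategy 1: R₀ = 0.60×0.0 + 0.40×11.8 + 0.31×4.7 = 6.1770
Strategy 2: R₀ = 0.88×1.6 + 0.50×10.9 + 0.37×2.8 = 7.8940
Highest R₀: strategy 2 with 7.8940.

7.89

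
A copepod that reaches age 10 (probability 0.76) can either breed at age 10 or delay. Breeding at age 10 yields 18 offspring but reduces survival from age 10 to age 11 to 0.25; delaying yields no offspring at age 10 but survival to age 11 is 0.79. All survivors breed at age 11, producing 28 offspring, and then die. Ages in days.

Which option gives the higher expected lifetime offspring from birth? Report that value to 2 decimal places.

19.00

breed at age 10: R₀ = 0.76 × (18 + 0.25 × 28) = 0.76 × 25.0000 = 19.0000
delay to age 11: R₀ = 0.76 × (0.79 × 28) = 0.76 × 22.1200 = 16.8112
Higher: breed at age 10 (19.0000).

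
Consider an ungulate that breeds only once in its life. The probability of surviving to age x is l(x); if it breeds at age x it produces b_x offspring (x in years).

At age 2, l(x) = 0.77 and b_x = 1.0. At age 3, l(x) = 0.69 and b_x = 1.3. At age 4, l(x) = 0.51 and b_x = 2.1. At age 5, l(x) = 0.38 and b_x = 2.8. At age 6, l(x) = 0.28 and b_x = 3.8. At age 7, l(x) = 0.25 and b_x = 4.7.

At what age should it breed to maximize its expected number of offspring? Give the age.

Expected offspring if breeding at age x = l(x) × b_x:
  age 2: 0.77 × 1.0 = 0.770
  age 3: 0.69 × 1.3 = 0.897
  age 4: 0.51 × 2.1 = 1.071
  age 5: 0.38 × 2.8 = 1.064
  age 6: 0.28 × 3.8 = 1.064
  age 7: 0.25 × 4.7 = 1.175
Maximum at age 7 (1.175).

7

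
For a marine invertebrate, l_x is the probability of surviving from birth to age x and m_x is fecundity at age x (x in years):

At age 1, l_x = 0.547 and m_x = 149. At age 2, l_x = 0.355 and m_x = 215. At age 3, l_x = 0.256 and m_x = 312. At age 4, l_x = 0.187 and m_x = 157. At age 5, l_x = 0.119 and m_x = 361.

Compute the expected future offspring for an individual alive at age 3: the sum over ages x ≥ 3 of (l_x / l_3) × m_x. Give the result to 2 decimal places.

l_3 = 0.256. Conditional survival from age 3 to x is l_x / l_3.
  x=3: (0.256/0.256) × 312 = 312.0000
  x=4: (0.187/0.256) × 157 = 114.6836
  x=5: (0.119/0.256) × 361 = 167.8086
Sum = 312.0000 + 114.6836 + 167.8086 = 594.4922

594.49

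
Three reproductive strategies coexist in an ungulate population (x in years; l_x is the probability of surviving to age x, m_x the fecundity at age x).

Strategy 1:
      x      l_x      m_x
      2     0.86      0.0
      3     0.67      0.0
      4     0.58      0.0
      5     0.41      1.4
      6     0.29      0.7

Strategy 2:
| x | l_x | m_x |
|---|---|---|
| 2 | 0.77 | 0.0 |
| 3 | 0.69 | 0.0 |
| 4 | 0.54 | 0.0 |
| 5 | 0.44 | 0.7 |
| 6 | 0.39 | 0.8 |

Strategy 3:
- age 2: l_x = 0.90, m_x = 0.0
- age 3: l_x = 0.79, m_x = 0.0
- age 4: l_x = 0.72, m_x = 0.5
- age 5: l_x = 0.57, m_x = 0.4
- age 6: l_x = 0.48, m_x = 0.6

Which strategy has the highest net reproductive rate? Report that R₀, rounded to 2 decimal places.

0.88

Strategy 1: R₀ = 0.86×0.0 + 0.67×0.0 + 0.58×0.0 + 0.41×1.4 + 0.29×0.7 = 0.7770
Strategy 2: R₀ = 0.77×0.0 + 0.69×0.0 + 0.54×0.0 + 0.44×0.7 + 0.39×0.8 = 0.6200
Strategy 3: R₀ = 0.90×0.0 + 0.79×0.0 + 0.72×0.5 + 0.57×0.4 + 0.48×0.6 = 0.8760
Highest R₀: strategy 3 with 0.8760.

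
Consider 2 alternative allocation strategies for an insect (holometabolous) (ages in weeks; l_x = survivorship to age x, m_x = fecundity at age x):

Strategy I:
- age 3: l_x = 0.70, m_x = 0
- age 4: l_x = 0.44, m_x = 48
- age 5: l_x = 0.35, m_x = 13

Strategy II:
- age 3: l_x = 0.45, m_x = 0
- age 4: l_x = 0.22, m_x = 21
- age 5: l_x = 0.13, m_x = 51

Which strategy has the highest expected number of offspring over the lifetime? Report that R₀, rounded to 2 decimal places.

25.67

Strategy I: R₀ = 0.70×0 + 0.44×48 + 0.35×13 = 25.6700
Strategy II: R₀ = 0.45×0 + 0.22×21 + 0.13×51 = 11.2500
Highest R₀: strategy I with 25.6700.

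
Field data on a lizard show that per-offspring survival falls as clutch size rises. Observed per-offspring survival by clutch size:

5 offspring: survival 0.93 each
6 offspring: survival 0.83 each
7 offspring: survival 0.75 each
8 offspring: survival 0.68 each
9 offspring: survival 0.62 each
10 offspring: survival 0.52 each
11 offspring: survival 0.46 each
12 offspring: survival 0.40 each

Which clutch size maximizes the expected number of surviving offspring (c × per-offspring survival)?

9

Expected surviving offspring = c × s(c):
  c=5: 5 × 0.93 = 4.650
  c=6: 6 × 0.83 = 4.980
  c=7: 7 × 0.75 = 5.250
  c=8: 8 × 0.68 = 5.440
  c=9: 9 × 0.62 = 5.580
  c=10: 10 × 0.52 = 5.200
  c=11: 11 × 0.46 = 5.060
  c=12: 12 × 0.40 = 4.800
Maximum at c = 9 (5.580 surviving offspring).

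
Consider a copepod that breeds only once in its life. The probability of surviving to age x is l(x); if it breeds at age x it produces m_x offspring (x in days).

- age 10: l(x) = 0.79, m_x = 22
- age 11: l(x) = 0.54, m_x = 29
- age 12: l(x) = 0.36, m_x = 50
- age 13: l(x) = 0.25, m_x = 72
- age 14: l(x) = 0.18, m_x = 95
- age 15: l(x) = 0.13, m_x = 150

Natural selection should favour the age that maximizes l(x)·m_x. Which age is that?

Expected offspring if breeding at age x = l(x) × m_x:
  age 10: 0.79 × 22 = 17.380
  age 11: 0.54 × 29 = 15.660
  age 12: 0.36 × 50 = 18.000
  age 13: 0.25 × 72 = 18.000
  age 14: 0.18 × 95 = 17.100
  age 15: 0.13 × 150 = 19.500
Maximum at age 15 (19.500).

15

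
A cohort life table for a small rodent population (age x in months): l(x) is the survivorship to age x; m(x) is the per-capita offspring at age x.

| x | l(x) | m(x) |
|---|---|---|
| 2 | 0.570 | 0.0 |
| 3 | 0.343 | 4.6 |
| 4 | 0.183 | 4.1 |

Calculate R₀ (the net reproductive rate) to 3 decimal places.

2.328

R₀ = Σ l(x) m(x):
  age 2: 0.570 × 0.0 = 0.0000
  age 3: 0.343 × 4.6 = 1.5778
  age 4: 0.183 × 4.1 = 0.7503
R₀ = 0.0000 + 1.5778 + 0.7503 = 2.3281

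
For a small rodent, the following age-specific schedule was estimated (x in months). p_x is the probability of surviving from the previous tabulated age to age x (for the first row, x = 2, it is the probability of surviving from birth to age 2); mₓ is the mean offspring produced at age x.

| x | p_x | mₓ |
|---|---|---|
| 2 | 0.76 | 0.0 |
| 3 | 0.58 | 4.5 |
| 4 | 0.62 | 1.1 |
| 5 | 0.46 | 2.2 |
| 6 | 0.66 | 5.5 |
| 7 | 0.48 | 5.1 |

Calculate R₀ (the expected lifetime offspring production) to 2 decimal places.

3.22

Survivorship from birth: l_x = p_2·p_3·…·p_x.
  l_2 = 0.76000
  l_3 = 0.44080
  l_4 = 0.27330
  l_5 = 0.12572
  l_6 = 0.08297
  l_7 = 0.03983
R₀ = Σ l_x mₓ:
  age 2: 0.76000 × 0.0 = 0.0000
  age 3: 0.44080 × 4.5 = 1.9836
  age 4: 0.27330 × 1.1 = 0.3006
  age 5: 0.12572 × 2.2 = 0.2766
  age 6: 0.08297 × 5.5 = 0.4563
  age 7: 0.03983 × 5.1 = 0.2031
R₀ = 0.0000 + 1.9836 + 0.3006 + 0.2766 + 0.4563 + 0.2031 = 3.2203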